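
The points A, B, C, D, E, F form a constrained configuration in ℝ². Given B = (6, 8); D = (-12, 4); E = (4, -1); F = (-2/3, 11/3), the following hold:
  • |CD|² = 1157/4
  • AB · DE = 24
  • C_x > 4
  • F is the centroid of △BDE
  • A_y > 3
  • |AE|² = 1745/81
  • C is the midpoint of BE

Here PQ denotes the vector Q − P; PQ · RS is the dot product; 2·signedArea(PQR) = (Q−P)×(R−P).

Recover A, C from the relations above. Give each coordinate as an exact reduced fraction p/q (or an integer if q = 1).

1. A_x = 28/9  [line -16·x + 5·y + 32 = 0 ∩ |AE|² = 1745/81]
2. A_y = 32/9  [line -16·x + 5·y + 32 = 0 ∩ |AE|² = 1745/81]
   → A = (28/9, 32/9)
3. C_x = 5  [C is the midpoint of BE]
4. C_y = 7/2  [C is the midpoint of BE]
   → C = (5, 7/2)

A = (28/9, 32/9)
C = (5, 7/2)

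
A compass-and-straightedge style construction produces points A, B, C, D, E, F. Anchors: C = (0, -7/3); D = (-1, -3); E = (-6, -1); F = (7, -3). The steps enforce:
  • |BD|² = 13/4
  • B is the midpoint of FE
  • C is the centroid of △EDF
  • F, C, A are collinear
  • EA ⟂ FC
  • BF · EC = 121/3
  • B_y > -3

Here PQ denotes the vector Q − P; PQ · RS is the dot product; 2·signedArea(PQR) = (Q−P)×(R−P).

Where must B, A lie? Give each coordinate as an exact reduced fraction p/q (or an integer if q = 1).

A = (-2702/445, -781/445)
B = (1/2, -2)

1. B_x = 1/2  [B is the midpoint of FE]
2. B_y = -2  [B is the midpoint of FE]
   → B = (1/2, -2)
3. A_x = -2702/445  [F, C, A are collinear ∩ EA ⟂ FC]
4. A_y = -781/445  [F, C, A are collinear ∩ EA ⟂ FC]
   → A = (-2702/445, -781/445)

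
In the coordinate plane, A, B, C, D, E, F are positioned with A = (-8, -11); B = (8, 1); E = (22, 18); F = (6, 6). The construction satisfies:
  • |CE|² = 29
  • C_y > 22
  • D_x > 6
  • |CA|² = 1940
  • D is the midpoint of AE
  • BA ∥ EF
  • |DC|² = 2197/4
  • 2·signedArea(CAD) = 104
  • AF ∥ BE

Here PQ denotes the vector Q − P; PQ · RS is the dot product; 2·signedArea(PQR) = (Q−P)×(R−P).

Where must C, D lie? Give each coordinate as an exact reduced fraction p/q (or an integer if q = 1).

C = (20, 23)
D = (7, 7/2)

1. D_x = 7  [D is the midpoint of AE]
2. D_y = 7/2  [D is the midpoint of AE]
   → D = (7, 7/2)
3. C_x = 20  [line -29/2·x + 15·y + -55 = 0 ∩ |CA|² = 1940]
4. C_y = 23  [line -29/2·x + 15·y + -55 = 0 ∩ |CA|² = 1940]
   → C = (20, 23)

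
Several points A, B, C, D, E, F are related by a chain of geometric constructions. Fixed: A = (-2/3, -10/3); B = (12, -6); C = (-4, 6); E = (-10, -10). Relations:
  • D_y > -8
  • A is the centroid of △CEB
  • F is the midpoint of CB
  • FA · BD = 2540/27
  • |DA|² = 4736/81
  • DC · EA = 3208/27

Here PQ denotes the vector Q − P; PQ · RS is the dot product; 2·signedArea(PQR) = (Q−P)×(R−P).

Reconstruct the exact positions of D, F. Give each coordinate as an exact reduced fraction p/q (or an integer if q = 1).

D = (-62/9, -70/9)
F = (4, 0)

1. D_x = -62/9  [line -28/3·x + -20/3·y + -3136/27 = 0 ∩ |DA|² = 4736/81]
2. D_y = -70/9  [line -28/3·x + -20/3·y + -3136/27 = 0 ∩ |DA|² = 4736/81]
   → D = (-62/9, -70/9)
3. F_x = 4  [F is the midpoint of CB]
4. F_y = 0  [F is the midpoint of CB]
   → F = (4, 0)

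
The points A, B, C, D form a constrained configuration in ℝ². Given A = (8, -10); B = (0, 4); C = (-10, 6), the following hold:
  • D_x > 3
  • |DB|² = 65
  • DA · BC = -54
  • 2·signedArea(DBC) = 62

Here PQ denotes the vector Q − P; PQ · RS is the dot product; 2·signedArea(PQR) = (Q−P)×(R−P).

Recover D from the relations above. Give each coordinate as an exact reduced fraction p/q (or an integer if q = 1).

1. D_x = 4  [2·signedArea(DBC) = 62 ∩ DA · BC = -54]
2. D_y = -3  [2·signedArea(DBC) = 62 ∩ DA · BC = -54]
   → D = (4, -3)

D = (4, -3)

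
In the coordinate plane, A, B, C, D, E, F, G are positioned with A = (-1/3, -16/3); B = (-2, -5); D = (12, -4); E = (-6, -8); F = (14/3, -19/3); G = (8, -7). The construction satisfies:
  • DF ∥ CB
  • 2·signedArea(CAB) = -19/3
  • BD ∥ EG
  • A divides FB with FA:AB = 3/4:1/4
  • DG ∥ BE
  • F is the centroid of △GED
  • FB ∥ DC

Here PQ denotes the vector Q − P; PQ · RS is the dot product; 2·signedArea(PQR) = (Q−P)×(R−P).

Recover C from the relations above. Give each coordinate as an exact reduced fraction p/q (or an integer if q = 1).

C = (16/3, -8/3)

1. C_x = 16/3  [DF ∥ CB ∩ FB ∥ DC]
2. C_y = -8/3  [DF ∥ CB ∩ FB ∥ DC]
   → C = (16/3, -8/3)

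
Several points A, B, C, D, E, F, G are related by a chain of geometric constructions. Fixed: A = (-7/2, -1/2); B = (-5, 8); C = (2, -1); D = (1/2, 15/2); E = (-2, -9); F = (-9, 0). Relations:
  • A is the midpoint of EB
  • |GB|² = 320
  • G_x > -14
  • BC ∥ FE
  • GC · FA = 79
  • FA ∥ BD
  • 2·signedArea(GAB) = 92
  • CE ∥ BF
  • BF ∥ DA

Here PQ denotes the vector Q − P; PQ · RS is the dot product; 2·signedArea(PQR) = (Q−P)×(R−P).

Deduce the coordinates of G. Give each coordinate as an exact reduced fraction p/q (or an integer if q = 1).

1. G_x = -13  [2·signedArea(GAB) = 92 ∩ GC · FA = 79]
2. G_y = -8  [2·signedArea(GAB) = 92 ∩ GC · FA = 79]
   → G = (-13, -8)

G = (-13, -8)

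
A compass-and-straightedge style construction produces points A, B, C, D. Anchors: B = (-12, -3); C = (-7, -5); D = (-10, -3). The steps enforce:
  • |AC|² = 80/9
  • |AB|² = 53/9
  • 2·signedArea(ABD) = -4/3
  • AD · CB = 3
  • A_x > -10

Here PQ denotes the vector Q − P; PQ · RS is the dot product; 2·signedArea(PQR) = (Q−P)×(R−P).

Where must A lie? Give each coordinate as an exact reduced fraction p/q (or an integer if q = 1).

1. A_x = -29/3  [AD · CB = 3 ∩ 2·signedArea(ABD) = -4/3]
2. A_y = -11/3  [AD · CB = 3 ∩ 2·signedArea(ABD) = -4/3]
   → A = (-29/3, -11/3)

A = (-29/3, -11/3)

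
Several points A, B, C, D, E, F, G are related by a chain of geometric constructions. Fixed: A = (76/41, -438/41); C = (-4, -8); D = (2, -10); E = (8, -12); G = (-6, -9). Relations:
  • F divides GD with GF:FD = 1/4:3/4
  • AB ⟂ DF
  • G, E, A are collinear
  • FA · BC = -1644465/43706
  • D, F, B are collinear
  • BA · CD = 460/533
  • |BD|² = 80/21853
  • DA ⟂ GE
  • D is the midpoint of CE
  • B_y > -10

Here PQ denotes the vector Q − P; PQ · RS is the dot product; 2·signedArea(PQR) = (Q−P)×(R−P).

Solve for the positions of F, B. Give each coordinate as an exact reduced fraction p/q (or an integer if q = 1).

1. F_x = -4  [F divides GD with GF:FD = 1/4:3/4]
2. F_y = -37/4  [F divides GD with GF:FD = 1/4:3/4]
   → F = (-4, -37/4)
3. B_x = 1034/533  [D, F, B are collinear ∩ AB ⟂ DF]
4. B_y = -5326/533  [D, F, B are collinear ∩ AB ⟂ DF]
   → B = (1034/533, -5326/533)

B = (1034/533, -5326/533)
F = (-4, -37/4)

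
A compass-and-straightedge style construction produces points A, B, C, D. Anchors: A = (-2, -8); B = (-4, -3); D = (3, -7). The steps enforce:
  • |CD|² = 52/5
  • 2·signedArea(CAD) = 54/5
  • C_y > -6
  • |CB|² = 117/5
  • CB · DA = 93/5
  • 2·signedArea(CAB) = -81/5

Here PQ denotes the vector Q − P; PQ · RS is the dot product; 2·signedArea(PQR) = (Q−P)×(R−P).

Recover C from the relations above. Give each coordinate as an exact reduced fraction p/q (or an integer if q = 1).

1. C_x = 1/5  [2·signedArea(CAB) = -81/5 ∩ 2·signedArea(CAD) = 54/5]
2. C_y = -27/5  [2·signedArea(CAB) = -81/5 ∩ 2·signedArea(CAD) = 54/5]
   → C = (1/5, -27/5)

C = (1/5, -27/5)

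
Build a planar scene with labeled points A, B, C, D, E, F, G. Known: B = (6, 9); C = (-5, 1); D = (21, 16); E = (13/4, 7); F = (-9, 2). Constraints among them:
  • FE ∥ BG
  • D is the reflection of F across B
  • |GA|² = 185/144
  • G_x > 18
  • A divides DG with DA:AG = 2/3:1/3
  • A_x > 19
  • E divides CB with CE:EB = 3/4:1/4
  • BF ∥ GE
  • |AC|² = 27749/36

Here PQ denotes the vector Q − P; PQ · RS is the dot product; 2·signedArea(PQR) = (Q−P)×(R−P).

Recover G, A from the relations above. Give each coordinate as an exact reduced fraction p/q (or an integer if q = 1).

A = (115/6, 44/3)
G = (73/4, 14)

1. G_x = 73/4  [BF ∥ GE ∩ FE ∥ BG]
2. G_y = 14  [BF ∥ GE ∩ FE ∥ BG]
   → G = (73/4, 14)
3. A_x = 115/6  [A divides DG with DA:AG = 2/3:1/3]
4. A_y = 44/3  [A divides DG with DA:AG = 2/3:1/3]
   → A = (115/6, 44/3)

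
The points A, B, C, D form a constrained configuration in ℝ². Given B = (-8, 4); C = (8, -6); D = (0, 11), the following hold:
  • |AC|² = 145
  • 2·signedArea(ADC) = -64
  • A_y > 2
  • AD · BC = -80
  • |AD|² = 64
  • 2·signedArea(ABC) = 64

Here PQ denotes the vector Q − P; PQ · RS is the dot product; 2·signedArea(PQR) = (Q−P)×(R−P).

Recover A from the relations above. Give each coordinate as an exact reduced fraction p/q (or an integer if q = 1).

1. A_x = 0  [2·signedArea(ADC) = -64 ∩ AD · BC = -80]
2. A_y = 3  [2·signedArea(ADC) = -64 ∩ AD · BC = -80]
   → A = (0, 3)

A = (0, 3)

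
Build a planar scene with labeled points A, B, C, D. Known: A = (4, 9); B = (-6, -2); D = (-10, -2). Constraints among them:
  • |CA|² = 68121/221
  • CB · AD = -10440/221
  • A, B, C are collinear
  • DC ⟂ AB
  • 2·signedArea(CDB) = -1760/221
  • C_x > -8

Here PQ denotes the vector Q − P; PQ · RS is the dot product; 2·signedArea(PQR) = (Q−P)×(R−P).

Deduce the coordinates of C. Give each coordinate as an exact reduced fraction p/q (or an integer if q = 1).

1. C_x = -1726/221  [A, B, C are collinear ∩ DC ⟂ AB]
2. C_y = -882/221  [A, B, C are collinear ∩ DC ⟂ AB]
   → C = (-1726/221, -882/221)

C = (-1726/221, -882/221)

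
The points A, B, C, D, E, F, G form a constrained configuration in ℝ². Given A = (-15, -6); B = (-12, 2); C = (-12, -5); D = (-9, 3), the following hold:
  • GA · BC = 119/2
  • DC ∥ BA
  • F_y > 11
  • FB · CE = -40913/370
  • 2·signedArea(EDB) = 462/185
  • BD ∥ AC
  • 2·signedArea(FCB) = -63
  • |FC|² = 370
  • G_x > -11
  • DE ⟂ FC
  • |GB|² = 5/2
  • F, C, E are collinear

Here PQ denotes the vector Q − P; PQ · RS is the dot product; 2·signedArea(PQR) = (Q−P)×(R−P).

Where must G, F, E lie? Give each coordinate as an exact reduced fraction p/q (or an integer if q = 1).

1. G_y = 5/2  [GA · BC = 119/2]
2. G_x = -21/2  [|GB|² = 5/2]
   → G = (-21/2, 5/2)
3. F_x = -3  [2·signedArea(FCB) = -63]
4. F_y = 12  [|FC|² = 370]
   → F = (-3, 12)
5. E_x = -2973/370  [F, C, E are collinear ∩ DE ⟂ FC]
6. E_y = 921/370  [F, C, E are collinear ∩ DE ⟂ FC]
   → E = (-2973/370, 921/370)

E = (-2973/370, 921/370)
F = (-3, 12)
G = (-21/2, 5/2)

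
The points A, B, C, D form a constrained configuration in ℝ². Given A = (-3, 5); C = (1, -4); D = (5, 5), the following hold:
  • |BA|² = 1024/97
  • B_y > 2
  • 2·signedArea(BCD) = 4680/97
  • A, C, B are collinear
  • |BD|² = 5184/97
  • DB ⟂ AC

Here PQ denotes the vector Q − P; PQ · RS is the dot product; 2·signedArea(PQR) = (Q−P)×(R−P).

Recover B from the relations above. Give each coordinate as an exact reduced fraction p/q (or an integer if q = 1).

B = (-163/97, 197/97)

1. B_x = -163/97  [A, C, B are collinear ∩ DB ⟂ AC]
2. B_y = 197/97  [A, C, B are collinear ∩ DB ⟂ AC]
   → B = (-163/97, 197/97)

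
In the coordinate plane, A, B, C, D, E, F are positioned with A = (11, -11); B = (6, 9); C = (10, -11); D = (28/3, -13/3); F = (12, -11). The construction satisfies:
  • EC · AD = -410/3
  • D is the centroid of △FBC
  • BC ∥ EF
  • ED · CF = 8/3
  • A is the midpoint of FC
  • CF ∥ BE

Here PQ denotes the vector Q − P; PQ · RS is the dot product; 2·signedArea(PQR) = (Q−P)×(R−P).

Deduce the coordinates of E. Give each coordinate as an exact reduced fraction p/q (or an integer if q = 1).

E = (8, 9)

1. E_x = 8  [BC ∥ EF ∩ CF ∥ BE]
2. E_y = 9  [BC ∥ EF ∩ CF ∥ BE]
   → E = (8, 9)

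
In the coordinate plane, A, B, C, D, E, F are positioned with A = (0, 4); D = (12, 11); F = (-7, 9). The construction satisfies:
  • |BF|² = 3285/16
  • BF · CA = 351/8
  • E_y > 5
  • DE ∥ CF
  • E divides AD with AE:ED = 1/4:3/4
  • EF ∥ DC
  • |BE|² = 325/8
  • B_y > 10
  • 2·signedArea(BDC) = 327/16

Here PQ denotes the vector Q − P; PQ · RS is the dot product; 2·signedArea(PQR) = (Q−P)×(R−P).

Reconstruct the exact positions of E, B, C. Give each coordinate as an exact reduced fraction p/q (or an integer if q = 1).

1. E_x = 3  [E divides AD with AE:ED = 1/4:3/4]
2. E_y = 23/4  [E divides AD with AE:ED = 1/4:3/4]
   → E = (3, 23/4)
3. C_x = 2  [DE ∥ CF ∩ EF ∥ DC]
4. C_y = 57/4  [DE ∥ CF ∩ EF ∥ DC]
   → C = (2, 57/4)
5. B_x = 29/4  [2·signedArea(BDC) = 327/16 ∩ BF · CA = 351/8]
6. B_y = 21/2  [2·signedArea(BDC) = 327/16 ∩ BF · CA = 351/8]
   → B = (29/4, 21/2)

B = (29/4, 21/2)
C = (2, 57/4)
E = (3, 23/4)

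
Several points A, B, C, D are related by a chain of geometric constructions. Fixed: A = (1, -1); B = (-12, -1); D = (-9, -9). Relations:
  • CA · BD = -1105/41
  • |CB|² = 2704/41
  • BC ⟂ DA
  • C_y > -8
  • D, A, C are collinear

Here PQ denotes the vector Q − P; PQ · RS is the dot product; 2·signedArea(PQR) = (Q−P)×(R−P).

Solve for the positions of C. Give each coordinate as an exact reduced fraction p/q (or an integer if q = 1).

1. C_x = -284/41  [D, A, C are collinear ∩ BC ⟂ DA]
2. C_y = -301/41  [D, A, C are collinear ∩ BC ⟂ DA]
   → C = (-284/41, -301/41)

C = (-284/41, -301/41)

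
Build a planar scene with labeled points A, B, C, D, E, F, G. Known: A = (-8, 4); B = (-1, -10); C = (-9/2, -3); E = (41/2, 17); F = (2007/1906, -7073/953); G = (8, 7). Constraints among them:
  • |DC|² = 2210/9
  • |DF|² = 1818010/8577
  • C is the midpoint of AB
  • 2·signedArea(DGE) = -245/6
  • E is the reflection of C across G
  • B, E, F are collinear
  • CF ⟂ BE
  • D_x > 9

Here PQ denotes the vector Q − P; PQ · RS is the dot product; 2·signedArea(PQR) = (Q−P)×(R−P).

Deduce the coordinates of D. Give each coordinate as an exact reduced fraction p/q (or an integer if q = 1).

1. D_x = 55/6  [line -10·x + 25/2·y + 100/3 = 0 ∩ |DC|² = 2210/9]
2. D_y = 14/3  [line -10·x + 25/2·y + 100/3 = 0 ∩ |DC|² = 2210/9]
   → D = (55/6, 14/3)

D = (55/6, 14/3)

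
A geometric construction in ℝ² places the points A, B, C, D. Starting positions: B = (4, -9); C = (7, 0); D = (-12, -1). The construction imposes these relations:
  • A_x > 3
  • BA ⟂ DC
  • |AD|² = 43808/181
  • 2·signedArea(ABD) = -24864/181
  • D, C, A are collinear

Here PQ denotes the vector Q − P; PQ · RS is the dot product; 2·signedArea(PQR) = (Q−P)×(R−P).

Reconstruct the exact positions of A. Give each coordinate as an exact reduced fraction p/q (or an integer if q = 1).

A = (640/181, -33/181)

1. A_x = 640/181  [D, C, A are collinear ∩ BA ⟂ DC]
2. A_y = -33/181  [D, C, A are collinear ∩ BA ⟂ DC]
   → A = (640/181, -33/181)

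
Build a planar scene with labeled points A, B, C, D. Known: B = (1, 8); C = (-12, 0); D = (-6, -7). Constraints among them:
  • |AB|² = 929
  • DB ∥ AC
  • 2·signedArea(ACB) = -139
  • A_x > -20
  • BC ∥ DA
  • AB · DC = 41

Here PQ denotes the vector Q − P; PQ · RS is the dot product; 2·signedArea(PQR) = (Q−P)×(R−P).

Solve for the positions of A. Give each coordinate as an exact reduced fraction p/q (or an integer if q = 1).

1. A_x = -19  [DB ∥ AC ∩ BC ∥ DA]
2. A_y = -15  [DB ∥ AC ∩ BC ∥ DA]
   → A = (-19, -15)

A = (-19, -15)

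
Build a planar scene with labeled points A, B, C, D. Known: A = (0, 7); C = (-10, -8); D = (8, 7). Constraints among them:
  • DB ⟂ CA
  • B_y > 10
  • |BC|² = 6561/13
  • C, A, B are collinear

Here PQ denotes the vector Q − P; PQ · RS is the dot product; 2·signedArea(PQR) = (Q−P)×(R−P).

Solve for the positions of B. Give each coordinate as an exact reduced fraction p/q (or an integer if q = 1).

B = (32/13, 139/13)

1. B_x = 32/13  [C, A, B are collinear ∩ DB ⟂ CA]
2. B_y = 139/13  [C, A, B are collinear ∩ DB ⟂ CA]
   → B = (32/13, 139/13)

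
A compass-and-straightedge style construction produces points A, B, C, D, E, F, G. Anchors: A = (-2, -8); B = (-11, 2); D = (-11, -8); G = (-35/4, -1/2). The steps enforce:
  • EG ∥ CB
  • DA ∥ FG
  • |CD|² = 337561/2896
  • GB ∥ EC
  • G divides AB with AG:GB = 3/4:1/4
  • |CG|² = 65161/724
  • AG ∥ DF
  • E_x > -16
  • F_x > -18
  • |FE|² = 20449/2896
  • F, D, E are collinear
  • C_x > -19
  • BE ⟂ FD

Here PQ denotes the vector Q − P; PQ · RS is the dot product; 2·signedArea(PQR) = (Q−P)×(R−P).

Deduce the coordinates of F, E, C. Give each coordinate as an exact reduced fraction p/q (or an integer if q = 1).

1. F_x = -71/4  [DA ∥ FG ∩ AG ∥ DF]
2. F_y = -1/2  [DA ∥ FG ∩ AG ∥ DF]
   → F = (-71/4, -1/2)
3. E_x = -2891/181  [F, D, E are collinear ∩ BE ⟂ FD]
4. E_y = -448/181  [F, D, E are collinear ∩ BE ⟂ FD]
   → E = (-2891/181, -448/181)
5. C_x = -13193/724  [EG ∥ CB ∩ GB ∥ EC]
6. C_y = 9/362  [EG ∥ CB ∩ GB ∥ EC]
   → C = (-13193/724, 9/362)

C = (-13193/724, 9/362)
E = (-2891/181, -448/181)
F = (-71/4, -1/2)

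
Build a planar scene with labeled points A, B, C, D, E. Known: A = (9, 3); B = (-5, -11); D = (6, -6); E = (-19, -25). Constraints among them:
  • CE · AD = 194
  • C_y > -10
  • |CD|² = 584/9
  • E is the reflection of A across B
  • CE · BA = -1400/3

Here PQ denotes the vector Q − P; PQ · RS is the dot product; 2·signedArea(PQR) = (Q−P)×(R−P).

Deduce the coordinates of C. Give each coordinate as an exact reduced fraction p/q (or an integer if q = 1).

C = (-4/3, -28/3)

1. C_x = -4/3  [CE · AD = 194 ∩ CE · BA = -1400/3]
2. C_y = -28/3  [CE · AD = 194 ∩ CE · BA = -1400/3]
   → C = (-4/3, -28/3)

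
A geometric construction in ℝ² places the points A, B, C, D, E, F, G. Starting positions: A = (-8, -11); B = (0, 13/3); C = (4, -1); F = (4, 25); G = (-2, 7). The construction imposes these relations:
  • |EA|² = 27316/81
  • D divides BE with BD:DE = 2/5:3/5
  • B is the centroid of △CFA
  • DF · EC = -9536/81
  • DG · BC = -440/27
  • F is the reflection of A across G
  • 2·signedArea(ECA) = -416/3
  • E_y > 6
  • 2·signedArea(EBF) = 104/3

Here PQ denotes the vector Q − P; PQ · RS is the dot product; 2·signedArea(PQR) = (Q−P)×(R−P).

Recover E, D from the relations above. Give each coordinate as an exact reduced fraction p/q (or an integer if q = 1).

D = (-8/15, 227/45)
E = (-4/3, 55/9)

1. E_x = -4/3  [2·signedArea(EBF) = 104/3 ∩ 2·signedArea(ECA) = -416/3]
2. E_y = 55/9  [2·signedArea(EBF) = 104/3 ∩ 2·signedArea(ECA) = -416/3]
   → E = (-4/3, 55/9)
3. D_x = -8/15  [D divides BE with BD:DE = 2/5:3/5]
4. D_y = 227/45  [D divides BE with BD:DE = 2/5:3/5]
   → D = (-8/15, 227/45)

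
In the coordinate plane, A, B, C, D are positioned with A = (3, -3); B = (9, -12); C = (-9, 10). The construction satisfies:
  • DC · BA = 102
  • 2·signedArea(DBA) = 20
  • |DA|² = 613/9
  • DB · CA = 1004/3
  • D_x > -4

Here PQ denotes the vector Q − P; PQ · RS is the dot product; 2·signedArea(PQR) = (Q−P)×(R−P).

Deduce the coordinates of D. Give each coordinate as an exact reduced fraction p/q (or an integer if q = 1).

D = (-3, 8/3)

1. D_x = -3  [DB · CA = 1004/3 ∩ 2·signedArea(DBA) = 20]
2. D_y = 8/3  [DB · CA = 1004/3 ∩ 2·signedArea(DBA) = 20]
   → D = (-3, 8/3)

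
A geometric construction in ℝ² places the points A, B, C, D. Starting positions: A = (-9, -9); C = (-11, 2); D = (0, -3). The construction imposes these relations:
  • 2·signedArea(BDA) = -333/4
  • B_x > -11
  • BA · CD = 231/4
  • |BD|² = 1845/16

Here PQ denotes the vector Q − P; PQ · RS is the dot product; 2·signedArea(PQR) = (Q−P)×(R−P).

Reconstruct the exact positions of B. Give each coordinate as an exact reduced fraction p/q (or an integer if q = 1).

B = (-21/2, -3/4)

1. B_x = -21/2  [2·signedArea(BDA) = -333/4 ∩ BA · CD = 231/4]
2. B_y = -3/4  [2·signedArea(BDA) = -333/4 ∩ BA · CD = 231/4]
   → B = (-21/2, -3/4)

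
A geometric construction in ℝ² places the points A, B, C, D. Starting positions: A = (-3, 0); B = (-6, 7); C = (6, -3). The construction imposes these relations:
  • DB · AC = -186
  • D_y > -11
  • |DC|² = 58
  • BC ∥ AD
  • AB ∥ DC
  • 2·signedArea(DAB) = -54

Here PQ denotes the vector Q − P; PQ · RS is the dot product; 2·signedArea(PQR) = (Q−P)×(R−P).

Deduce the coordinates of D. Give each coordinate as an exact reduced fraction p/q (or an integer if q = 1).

D = (9, -10)

1. D_x = 9  [AB ∥ DC ∩ BC ∥ AD]
2. D_y = -10  [AB ∥ DC ∩ BC ∥ AD]
   → D = (9, -10)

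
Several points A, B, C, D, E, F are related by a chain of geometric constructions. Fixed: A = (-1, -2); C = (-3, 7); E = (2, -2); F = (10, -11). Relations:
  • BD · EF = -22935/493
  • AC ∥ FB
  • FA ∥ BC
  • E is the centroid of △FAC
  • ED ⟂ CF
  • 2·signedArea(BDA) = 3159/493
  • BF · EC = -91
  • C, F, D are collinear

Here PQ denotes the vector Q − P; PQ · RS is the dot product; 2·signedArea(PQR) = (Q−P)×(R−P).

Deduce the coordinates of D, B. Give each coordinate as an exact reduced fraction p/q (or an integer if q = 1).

1. D_x = 1472/493  [C, F, D are collinear ∩ ED ⟂ CF]
2. D_y = -635/493  [C, F, D are collinear ∩ ED ⟂ CF]
   → D = (1472/493, -635/493)
3. B_x = 8  [FA ∥ BC ∩ AC ∥ FB]
4. B_y = -2  [FA ∥ BC ∩ AC ∥ FB]
   → B = (8, -2)

B = (8, -2)
D = (1472/493, -635/493)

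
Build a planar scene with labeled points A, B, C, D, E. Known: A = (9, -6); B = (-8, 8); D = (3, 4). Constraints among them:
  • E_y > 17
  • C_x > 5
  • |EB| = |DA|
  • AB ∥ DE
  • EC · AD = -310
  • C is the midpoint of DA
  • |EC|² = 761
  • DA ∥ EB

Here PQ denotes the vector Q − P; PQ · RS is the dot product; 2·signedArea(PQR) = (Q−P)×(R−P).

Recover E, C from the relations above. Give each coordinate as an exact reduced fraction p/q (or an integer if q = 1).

1. E_x = -14  [DA ∥ EB ∩ AB ∥ DE]
2. E_y = 18  [DA ∥ EB ∩ AB ∥ DE]
   → E = (-14, 18)
3. C_x = 6  [C is the midpoint of DA]
4. C_y = -1  [C is the midpoint of DA]
   → C = (6, -1)

C = (6, -1)
E = (-14, 18)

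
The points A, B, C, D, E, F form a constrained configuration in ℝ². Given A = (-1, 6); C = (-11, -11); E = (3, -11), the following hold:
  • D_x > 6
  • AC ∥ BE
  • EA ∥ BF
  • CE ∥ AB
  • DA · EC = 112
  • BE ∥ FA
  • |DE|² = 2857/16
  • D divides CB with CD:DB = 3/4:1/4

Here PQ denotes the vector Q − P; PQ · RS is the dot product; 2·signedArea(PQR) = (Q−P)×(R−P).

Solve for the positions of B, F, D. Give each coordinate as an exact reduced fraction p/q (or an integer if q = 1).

1. B_x = 13  [AC ∥ BE ∩ CE ∥ AB]
2. B_y = 6  [AC ∥ BE ∩ CE ∥ AB]
   → B = (13, 6)
3. F_x = 9  [BE ∥ FA ∩ EA ∥ BF]
4. F_y = 23  [BE ∥ FA ∩ EA ∥ BF]
   → F = (9, 23)
5. D_x = 7  [D divides CB with CD:DB = 3/4:1/4]
6. D_y = 7/4  [D divides CB with CD:DB = 3/4:1/4]
   → D = (7, 7/4)

B = (13, 6)
D = (7, 7/4)
F = (9, 23)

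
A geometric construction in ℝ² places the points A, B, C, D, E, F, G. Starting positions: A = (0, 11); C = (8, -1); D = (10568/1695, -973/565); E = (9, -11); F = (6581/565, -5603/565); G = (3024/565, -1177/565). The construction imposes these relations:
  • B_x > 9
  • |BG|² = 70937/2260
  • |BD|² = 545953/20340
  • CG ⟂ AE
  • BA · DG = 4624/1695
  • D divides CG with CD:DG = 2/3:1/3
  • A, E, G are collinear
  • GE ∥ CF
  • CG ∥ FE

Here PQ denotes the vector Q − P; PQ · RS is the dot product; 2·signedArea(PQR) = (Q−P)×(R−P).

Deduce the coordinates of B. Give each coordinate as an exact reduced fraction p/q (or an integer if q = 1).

1. B_x = 11101/1130  [line 1496/1695·x + 204/565·y + -11356/1695 = 0 ∩ |BD|² = 545953/20340]
2. B_y = -3084/565  [line 1496/1695·x + 204/565·y + -11356/1695 = 0 ∩ |BD|² = 545953/20340]
   → B = (11101/1130, -3084/565)

B = (11101/1130, -3084/565)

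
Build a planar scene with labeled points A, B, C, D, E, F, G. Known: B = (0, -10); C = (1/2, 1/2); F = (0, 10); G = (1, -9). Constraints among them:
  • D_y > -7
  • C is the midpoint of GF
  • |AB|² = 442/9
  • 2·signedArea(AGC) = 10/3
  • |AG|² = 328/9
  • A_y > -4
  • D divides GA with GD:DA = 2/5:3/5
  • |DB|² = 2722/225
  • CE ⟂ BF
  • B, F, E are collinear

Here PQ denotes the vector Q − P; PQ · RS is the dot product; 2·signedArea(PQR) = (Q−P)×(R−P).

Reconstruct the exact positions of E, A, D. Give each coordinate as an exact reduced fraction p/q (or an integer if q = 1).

1. E_x = 0  [B, F, E are collinear ∩ CE ⟂ BF]
2. E_y = 1/2  [B, F, E are collinear ∩ CE ⟂ BF]
   → E = (0, 1/2)
3. A_x = 1/3  [line -19/2·x + -1/2·y + 5/3 = 0 ∩ |AG|² = 328/9]
4. A_y = -3  [line -19/2·x + -1/2·y + 5/3 = 0 ∩ |AG|² = 328/9]
   → A = (1/3, -3)
5. D_x = 11/15  [D divides GA with GD:DA = 2/5:3/5]
6. D_y = -33/5  [D divides GA with GD:DA = 2/5:3/5]
   → D = (11/15, -33/5)

A = (1/3, -3)
D = (11/15, -33/5)
E = (0, 1/2)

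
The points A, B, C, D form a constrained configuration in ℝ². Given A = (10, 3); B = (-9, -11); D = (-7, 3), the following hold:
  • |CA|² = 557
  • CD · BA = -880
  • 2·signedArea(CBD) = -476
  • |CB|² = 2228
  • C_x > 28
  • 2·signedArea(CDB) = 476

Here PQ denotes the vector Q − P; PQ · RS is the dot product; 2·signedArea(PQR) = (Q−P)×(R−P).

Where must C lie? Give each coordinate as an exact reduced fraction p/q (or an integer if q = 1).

C = (29, 17)

1. C_x = 29  [2·signedArea(CDB) = 476 ∩ CD · BA = -880]
2. C_y = 17  [2·signedArea(CDB) = 476 ∩ CD · BA = -880]
   → C = (29, 17)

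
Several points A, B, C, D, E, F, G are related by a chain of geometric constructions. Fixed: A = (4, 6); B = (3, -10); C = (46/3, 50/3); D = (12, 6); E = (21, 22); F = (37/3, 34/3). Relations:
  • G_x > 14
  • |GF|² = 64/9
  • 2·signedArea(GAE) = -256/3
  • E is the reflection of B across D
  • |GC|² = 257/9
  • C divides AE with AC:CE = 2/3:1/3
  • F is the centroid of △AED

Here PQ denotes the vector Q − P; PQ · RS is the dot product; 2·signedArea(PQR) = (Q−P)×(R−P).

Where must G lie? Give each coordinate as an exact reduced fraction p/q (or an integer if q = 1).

1. G_x = 15  [line -16·x + 17·y + 142/3 = 0 ∩ |GF|² = 64/9]
2. G_y = 34/3  [line -16·x + 17·y + 142/3 = 0 ∩ |GF|² = 64/9]
   → G = (15, 34/3)

G = (15, 34/3)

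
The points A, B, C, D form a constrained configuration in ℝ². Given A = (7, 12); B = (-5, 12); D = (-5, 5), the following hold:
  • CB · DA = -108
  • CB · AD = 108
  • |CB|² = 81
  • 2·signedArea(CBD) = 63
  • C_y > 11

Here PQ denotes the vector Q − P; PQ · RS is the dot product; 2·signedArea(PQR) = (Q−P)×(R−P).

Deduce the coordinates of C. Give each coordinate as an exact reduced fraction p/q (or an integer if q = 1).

C = (4, 12)

1. C_x = 4  [2·signedArea(CBD) = 63 ∩ CB · DA = -108]
2. C_y = 12  [2·signedArea(CBD) = 63 ∩ CB · DA = -108]
   → C = (4, 12)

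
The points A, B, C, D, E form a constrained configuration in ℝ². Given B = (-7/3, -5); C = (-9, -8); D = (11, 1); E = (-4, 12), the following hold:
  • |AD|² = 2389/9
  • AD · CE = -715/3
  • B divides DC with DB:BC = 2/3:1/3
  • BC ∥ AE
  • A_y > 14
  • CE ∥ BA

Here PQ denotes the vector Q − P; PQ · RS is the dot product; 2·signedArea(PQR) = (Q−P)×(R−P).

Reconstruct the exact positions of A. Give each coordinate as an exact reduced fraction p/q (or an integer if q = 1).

A = (8/3, 15)

1. A_x = 8/3  [BC ∥ AE ∩ CE ∥ BA]
2. A_y = 15  [BC ∥ AE ∩ CE ∥ BA]
   → A = (8/3, 15)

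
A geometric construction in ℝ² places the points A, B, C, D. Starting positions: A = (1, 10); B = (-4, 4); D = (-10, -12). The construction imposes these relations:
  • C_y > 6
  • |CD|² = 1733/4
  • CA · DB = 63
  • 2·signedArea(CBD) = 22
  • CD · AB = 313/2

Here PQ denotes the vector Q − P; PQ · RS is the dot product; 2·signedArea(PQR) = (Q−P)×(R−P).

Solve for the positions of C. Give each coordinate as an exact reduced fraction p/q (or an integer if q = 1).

1. C_x = -3/2  [CA · DB = 63 ∩ 2·signedArea(CBD) = 22]
2. C_y = 7  [CA · DB = 63 ∩ 2·signedArea(CBD) = 22]
   → C = (-3/2, 7)

C = (-3/2, 7)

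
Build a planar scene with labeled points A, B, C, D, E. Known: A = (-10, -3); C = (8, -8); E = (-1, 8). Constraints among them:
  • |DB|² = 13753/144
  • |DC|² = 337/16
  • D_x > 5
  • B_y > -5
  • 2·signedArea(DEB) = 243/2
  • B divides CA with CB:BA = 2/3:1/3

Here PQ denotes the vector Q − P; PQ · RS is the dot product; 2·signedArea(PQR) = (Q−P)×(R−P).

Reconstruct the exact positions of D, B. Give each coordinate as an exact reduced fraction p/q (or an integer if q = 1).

1. B_x = -4  [B divides CA with CB:BA = 2/3:1/3]
2. B_y = -14/3  [B divides CA with CB:BA = 2/3:1/3]
   → B = (-4, -14/3)
3. D_x = 23/4  [line 38/3·x + -3·y + -509/6 = 0 ∩ |DB|² = 13753/144]
4. D_y = -4  [line 38/3·x + -3·y + -509/6 = 0 ∩ |DB|² = 13753/144]
   → D = (23/4, -4)

B = (-4, -14/3)
D = (23/4, -4)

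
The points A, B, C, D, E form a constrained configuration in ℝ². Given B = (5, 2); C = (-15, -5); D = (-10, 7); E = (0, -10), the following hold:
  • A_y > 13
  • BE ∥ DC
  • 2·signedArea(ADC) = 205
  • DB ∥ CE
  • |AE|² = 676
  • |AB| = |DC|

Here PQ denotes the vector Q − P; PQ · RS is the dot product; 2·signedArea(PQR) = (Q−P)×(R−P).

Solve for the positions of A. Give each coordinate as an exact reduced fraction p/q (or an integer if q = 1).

A = (10, 14)

1. A_x = 10  [line 12·x + -5·y + -50 = 0 ∩ |AE|² = 676]
2. A_y = 14  [line 12·x + -5·y + -50 = 0 ∩ |AE|² = 676]
   → A = (10, 14)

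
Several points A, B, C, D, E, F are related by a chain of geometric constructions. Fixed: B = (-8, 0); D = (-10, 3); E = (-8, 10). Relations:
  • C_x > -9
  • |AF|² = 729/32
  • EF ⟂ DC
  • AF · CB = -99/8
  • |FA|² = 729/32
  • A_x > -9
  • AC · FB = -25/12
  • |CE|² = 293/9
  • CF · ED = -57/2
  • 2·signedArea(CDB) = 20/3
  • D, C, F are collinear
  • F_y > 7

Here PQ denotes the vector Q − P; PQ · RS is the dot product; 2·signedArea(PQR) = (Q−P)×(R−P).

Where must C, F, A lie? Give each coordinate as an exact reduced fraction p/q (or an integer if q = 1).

1. C_x = -26/3  [line 3·x + 2·y + 52/3 = 0 ∩ |CE|² = 293/9]
2. C_y = 13/3  [line 3·x + 2·y + 52/3 = 0 ∩ |CE|² = 293/9]
   → C = (-26/3, 13/3)
3. F_x = -11/2  [D, C, F are collinear ∩ EF ⟂ DC]
4. F_y = 15/2  [D, C, F are collinear ∩ EF ⟂ DC]
   → F = (-11/2, 15/2)
5. A_x = -71/8  [AF · CB = -99/8 ∩ AC · FB = -25/12]
6. A_y = 33/8  [AF · CB = -99/8 ∩ AC · FB = -25/12]
   → A = (-71/8, 33/8)

A = (-71/8, 33/8)
C = (-26/3, 13/3)
F = (-11/2, 15/2)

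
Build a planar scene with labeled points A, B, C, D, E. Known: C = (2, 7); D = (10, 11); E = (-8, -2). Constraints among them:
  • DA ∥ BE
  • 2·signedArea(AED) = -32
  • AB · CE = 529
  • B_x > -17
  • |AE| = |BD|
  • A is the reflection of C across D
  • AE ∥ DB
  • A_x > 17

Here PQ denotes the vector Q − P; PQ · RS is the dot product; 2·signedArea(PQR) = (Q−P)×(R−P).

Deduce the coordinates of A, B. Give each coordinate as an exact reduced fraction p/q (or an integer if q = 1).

A = (18, 15)
B = (-16, -6)

1. A_x = 18  [A is the reflection of C across D]
2. A_y = 15  [A is the reflection of C across D]
   → A = (18, 15)
3. B_x = -16  [DA ∥ BE ∩ AE ∥ DB]
4. B_y = -6  [DA ∥ BE ∩ AE ∥ DB]
   → B = (-16, -6)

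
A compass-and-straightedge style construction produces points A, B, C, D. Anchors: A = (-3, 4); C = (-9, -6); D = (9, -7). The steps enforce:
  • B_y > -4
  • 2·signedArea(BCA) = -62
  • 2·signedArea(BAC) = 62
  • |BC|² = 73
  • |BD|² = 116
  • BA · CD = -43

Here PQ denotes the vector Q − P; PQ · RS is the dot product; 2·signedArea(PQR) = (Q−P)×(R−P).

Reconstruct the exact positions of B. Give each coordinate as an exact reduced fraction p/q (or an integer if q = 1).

1. B_x = -1  [BA · CD = -43 ∩ 2·signedArea(BCA) = -62]
2. B_y = -3  [BA · CD = -43 ∩ 2·signedArea(BCA) = -62]
   → B = (-1, -3)

B = (-1, -3)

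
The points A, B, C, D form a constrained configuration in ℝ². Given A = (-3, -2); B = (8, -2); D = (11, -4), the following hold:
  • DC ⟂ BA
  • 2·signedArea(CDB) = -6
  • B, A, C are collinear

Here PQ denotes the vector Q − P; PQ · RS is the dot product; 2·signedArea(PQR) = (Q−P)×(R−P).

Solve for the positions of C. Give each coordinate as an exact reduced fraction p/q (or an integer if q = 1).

1. C_x = 11  [B, A, C are collinear ∩ DC ⟂ BA]
2. C_y = -2  [B, A, C are collinear ∩ DC ⟂ BA]
   → C = (11, -2)

C = (11, -2)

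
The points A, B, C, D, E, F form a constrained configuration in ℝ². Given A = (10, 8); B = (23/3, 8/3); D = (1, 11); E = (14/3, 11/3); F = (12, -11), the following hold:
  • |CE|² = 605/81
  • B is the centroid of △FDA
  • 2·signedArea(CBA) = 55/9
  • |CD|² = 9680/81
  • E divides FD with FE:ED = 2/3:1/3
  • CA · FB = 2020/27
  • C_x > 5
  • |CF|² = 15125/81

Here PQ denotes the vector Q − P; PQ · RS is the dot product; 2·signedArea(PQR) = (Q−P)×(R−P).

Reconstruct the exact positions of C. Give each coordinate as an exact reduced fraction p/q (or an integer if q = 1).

1. C_x = 53/9  [2·signedArea(CBA) = 55/9 ∩ CA · FB = 2020/27]
2. C_y = 11/9  [2·signedArea(CBA) = 55/9 ∩ CA · FB = 2020/27]
   → C = (53/9, 11/9)

C = (53/9, 11/9)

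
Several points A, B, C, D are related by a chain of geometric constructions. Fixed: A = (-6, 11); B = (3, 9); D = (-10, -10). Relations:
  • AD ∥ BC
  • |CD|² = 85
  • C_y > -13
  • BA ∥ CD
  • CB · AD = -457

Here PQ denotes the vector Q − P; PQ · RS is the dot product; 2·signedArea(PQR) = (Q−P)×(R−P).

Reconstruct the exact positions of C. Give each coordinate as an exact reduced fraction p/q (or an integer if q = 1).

C = (-1, -12)

1. C_x = -1  [BA ∥ CD ∩ AD ∥ BC]
2. C_y = -12  [BA ∥ CD ∩ AD ∥ BC]
   → C = (-1, -12)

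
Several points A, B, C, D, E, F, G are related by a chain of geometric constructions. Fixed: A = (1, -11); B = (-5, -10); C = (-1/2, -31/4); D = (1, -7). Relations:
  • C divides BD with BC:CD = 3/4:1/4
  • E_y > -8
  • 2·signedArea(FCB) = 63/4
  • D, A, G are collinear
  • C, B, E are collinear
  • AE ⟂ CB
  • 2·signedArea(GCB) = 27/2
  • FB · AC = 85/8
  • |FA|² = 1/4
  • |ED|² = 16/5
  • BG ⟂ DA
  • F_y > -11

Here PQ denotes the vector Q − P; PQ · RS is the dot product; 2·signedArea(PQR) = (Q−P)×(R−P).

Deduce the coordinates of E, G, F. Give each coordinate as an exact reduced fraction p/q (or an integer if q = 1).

1. E_x = -3/5  [C, B, E are collinear ∩ AE ⟂ CB]
2. E_y = -39/5  [C, B, E are collinear ∩ AE ⟂ CB]
   → E = (-3/5, -39/5)
3. G_x = 1  [D, A, G are collinear ∩ BG ⟂ DA]
4. G_y = -10  [D, A, G are collinear ∩ BG ⟂ DA]
   → G = (1, -10)
5. F_x = 1  [2·signedArea(FCB) = 63/4 ∩ FB · AC = 85/8]
6. F_y = -21/2  [2·signedArea(FCB) = 63/4 ∩ FB · AC = 85/8]
   → F = (1, -21/2)

E = (-3/5, -39/5)
F = (1, -21/2)
G = (1, -10)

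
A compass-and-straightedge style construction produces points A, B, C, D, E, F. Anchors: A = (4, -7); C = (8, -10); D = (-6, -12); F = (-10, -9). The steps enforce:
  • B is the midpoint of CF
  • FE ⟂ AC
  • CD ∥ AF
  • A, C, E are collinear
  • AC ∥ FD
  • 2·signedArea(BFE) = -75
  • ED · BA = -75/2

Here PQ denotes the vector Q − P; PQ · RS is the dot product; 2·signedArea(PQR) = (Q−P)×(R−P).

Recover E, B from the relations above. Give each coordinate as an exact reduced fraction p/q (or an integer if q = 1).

1. E_x = -4  [A, C, E are collinear ∩ FE ⟂ AC]
2. E_y = -1  [A, C, E are collinear ∩ FE ⟂ AC]
   → E = (-4, -1)
3. B_x = -1  [B is the midpoint of CF]
4. B_y = -19/2  [B is the midpoint of CF]
   → B = (-1, -19/2)

B = (-1, -19/2)
E = (-4, -1)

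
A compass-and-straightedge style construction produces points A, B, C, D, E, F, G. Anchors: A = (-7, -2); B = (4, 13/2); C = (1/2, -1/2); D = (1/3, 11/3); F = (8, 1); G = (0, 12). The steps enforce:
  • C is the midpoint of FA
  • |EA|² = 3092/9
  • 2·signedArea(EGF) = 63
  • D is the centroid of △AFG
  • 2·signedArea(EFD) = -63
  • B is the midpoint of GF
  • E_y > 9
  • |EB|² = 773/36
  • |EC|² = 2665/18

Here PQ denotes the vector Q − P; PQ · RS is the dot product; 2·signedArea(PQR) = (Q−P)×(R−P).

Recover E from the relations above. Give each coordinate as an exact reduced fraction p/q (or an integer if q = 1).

E = (23/3, 28/3)

1. E_x = 23/3  [2·signedArea(EFD) = -63 ∩ 2·signedArea(EGF) = 63]
2. E_y = 28/3  [2·signedArea(EFD) = -63 ∩ 2·signedArea(EGF) = 63]
   → E = (23/3, 28/3)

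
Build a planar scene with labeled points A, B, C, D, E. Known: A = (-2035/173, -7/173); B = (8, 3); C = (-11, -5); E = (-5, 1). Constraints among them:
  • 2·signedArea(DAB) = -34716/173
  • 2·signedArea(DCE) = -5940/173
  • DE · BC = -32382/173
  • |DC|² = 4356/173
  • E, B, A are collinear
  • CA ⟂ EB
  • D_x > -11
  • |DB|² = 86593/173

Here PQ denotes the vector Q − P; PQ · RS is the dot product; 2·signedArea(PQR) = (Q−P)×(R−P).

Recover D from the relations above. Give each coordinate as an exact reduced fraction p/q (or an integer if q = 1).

D = (-1771/173, -1723/173)

1. D_x = -1771/173  [DE · BC = -32382/173 ∩ 2·signedArea(DAB) = -34716/173]
2. D_y = -1723/173  [DE · BC = -32382/173 ∩ 2·signedArea(DAB) = -34716/173]
   → D = (-1771/173, -1723/173)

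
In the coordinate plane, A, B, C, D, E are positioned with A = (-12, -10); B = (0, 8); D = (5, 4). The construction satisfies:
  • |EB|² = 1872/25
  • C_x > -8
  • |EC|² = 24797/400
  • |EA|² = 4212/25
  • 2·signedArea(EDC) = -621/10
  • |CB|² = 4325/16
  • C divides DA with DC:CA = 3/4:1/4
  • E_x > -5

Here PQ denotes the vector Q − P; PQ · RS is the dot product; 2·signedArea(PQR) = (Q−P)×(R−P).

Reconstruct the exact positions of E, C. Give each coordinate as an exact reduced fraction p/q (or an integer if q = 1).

1. C_x = -31/4  [C divides DA with DC:CA = 3/4:1/4]
2. C_y = -13/2  [C divides DA with DC:CA = 3/4:1/4]
   → C = (-31/4, -13/2)
3. E_x = -24/5  [line 21/2·x + -51/4·y + 303/5 = 0 ∩ |EC|² = 24797/400]
4. E_y = 4/5  [line 21/2·x + -51/4·y + 303/5 = 0 ∩ |EC|² = 24797/400]
   → E = (-24/5, 4/5)

C = (-31/4, -13/2)
E = (-24/5, 4/5)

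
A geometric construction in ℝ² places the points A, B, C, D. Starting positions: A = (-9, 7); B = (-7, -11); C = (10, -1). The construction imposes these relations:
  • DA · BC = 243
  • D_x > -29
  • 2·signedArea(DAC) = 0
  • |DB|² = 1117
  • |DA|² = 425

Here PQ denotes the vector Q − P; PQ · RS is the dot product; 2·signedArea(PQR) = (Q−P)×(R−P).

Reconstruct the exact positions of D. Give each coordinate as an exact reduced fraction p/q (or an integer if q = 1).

D = (-28, 15)

1. D_x = -28  [2·signedArea(DAC) = 0 ∩ DA · BC = 243]
2. D_y = 15  [2·signedArea(DAC) = 0 ∩ DA · BC = 243]
   → D = (-28, 15)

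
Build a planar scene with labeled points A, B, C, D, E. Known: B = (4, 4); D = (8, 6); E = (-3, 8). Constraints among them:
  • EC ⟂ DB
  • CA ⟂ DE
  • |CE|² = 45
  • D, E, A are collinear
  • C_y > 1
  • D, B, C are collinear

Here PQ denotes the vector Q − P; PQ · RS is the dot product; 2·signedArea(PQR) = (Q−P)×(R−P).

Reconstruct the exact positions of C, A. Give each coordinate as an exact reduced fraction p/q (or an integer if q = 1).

A = (24/25, 182/25)
C = (0, 2)

1. C_x = 0  [D, B, C are collinear ∩ EC ⟂ DB]
2. C_y = 2  [D, B, C are collinear ∩ EC ⟂ DB]
   → C = (0, 2)
3. A_x = 24/25  [D, E, A are collinear ∩ CA ⟂ DE]
4. A_y = 182/25  [D, E, A are collinear ∩ CA ⟂ DE]
   → A = (24/25, 182/25)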